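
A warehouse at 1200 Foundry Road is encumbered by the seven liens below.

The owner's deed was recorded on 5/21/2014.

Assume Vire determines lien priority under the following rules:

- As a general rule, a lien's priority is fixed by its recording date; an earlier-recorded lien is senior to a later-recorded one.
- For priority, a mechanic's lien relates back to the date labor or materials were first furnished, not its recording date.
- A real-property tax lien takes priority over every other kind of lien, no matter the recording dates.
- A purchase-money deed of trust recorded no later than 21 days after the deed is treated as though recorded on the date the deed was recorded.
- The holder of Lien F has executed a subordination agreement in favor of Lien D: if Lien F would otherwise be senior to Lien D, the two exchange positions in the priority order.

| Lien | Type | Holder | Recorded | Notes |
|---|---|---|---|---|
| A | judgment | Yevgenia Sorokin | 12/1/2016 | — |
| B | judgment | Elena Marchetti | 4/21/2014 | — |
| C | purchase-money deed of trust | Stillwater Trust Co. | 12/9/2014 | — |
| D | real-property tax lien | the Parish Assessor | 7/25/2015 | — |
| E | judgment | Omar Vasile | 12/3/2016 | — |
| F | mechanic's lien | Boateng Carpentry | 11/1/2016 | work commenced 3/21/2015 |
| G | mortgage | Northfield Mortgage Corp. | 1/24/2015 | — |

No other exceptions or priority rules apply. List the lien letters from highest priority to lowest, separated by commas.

D, B, C, G, F, A, E

Adjusting effective dates: C missed the 21-day window (202 days after the deed), so its recording date stands; F relates back to 3/21/2015 (work commenced).
D, as a real-property tax lien, has superpriority and ranks first.
The other liens, earliest effective date first: B (4/21/2014), C (12/9/2014), G (1/24/2015), F (3/21/2015), A (12/1/2016), E (12/3/2016).
Since F is not senior to D, the subordination leaves the order unchanged.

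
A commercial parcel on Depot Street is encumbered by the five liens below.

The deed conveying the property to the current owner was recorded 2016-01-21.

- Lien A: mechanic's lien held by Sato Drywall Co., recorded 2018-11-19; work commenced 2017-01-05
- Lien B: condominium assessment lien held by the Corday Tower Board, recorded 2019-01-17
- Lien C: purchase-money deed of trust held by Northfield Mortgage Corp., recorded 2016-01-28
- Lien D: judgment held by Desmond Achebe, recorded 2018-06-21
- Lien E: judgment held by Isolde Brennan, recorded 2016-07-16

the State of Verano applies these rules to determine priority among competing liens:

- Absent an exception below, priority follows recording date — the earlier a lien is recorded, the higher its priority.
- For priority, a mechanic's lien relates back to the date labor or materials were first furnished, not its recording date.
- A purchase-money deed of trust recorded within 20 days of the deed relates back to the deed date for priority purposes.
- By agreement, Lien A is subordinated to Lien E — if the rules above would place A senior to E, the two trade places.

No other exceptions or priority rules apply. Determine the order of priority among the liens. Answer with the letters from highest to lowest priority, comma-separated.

First, effective dates: A relates back to 2017-01-05 (work commenced); C relates back to the deed date 2016-01-21.
By effective date, earliest first: C (2016-01-21), E (2016-07-16), A (2017-01-05), D (2018-06-21), B (2019-01-17).
A already ranks below E; the subordination has no effect.

C, E, A, D, B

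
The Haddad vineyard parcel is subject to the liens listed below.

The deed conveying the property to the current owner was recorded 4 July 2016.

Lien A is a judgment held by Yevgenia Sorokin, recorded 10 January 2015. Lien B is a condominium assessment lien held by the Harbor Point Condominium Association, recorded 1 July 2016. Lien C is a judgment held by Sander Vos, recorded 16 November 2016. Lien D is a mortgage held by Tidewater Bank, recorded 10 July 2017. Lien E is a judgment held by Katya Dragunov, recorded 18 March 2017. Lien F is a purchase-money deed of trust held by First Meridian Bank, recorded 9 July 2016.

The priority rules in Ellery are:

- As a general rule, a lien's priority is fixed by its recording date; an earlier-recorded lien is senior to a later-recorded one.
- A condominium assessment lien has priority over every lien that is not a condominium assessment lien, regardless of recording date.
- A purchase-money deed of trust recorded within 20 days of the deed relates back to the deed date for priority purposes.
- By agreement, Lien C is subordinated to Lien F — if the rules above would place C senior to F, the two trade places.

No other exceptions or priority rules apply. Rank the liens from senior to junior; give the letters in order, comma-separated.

B, A, F, C, E, D

Effective dates: F was recorded within the 20-day window, so its effective date is the deed date 4 July 2016.
B, as a condominium assessment lien, has superpriority and ranks first.
Ordering the rest by effective date: A (10 January 2015), F (4 July 2016), C (16 November 2016), E (18 March 2017), D (10 July 2017).
Since C is not senior to F, the subordination leaves the order unchanged.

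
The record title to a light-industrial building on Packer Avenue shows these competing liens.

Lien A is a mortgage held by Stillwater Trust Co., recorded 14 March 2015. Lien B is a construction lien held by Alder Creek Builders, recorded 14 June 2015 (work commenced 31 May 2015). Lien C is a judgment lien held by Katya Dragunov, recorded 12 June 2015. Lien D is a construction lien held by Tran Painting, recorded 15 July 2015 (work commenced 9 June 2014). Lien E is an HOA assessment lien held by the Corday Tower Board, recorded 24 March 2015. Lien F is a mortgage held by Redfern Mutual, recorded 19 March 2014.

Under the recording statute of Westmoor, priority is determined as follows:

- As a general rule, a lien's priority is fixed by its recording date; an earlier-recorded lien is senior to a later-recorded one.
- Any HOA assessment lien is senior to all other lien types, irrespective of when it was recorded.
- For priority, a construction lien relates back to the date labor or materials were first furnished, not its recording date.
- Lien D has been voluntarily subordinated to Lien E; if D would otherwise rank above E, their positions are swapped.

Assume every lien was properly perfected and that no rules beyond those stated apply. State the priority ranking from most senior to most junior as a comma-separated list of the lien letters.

First, effective dates: B is treated as recorded 31 May 2015, the work-commencement date; D relates back to 9 June 2014 (work commenced).
E is an HOA assessment lien, so it outranks all other liens regardless of date.
Among the remaining liens, by effective date: F (19 March 2014), D (9 June 2014), A (14 March 2015), B (31 May 2015), C (12 June 2015).
D already ranks below E; the subordination has no effect.

E, F, D, A, B, C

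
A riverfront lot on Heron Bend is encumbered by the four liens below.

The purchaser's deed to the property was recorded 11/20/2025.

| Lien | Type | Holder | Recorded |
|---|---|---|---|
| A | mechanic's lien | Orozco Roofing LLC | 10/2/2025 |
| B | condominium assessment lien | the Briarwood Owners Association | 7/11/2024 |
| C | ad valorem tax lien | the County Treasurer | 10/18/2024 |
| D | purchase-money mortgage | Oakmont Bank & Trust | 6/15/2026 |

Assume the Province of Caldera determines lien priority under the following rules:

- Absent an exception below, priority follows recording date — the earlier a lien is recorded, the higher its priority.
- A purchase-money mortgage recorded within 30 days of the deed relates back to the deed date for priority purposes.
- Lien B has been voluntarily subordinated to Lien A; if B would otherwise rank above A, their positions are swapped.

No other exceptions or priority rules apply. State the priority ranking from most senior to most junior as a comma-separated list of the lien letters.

Effective dates after the stated exceptions: D was recorded 207 days after the deed, outside the 30-day window, so it keeps its recording date.
Ordering by effective date: B (7/11/2024), C (10/18/2024), A (10/2/2025), D (6/15/2026).
B would otherwise be senior to A, so under the subordination agreement B and A exchange positions.

A, C, B, D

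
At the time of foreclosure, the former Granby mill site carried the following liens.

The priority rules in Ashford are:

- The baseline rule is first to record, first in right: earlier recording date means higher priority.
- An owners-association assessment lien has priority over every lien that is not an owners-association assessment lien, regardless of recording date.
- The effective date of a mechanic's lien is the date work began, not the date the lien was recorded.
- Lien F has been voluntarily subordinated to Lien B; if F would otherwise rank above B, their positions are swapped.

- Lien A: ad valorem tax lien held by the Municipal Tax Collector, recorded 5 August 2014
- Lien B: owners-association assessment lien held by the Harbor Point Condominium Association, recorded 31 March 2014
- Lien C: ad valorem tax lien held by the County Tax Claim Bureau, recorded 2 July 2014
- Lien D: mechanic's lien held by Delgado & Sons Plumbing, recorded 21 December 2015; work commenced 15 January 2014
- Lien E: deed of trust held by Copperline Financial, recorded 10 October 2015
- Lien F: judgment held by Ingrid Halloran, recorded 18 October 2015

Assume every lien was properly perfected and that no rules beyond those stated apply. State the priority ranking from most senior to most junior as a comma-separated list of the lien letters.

B, D, C, A, E, F

Adjusting effective dates: D relates back to 15 January 2014 (work commenced).
B, as an owners-association assessment lien, has superpriority and ranks first.
Remaining liens by effective date: D (15 January 2014), C (2 July 2014), A (5 August 2014), E (10 October 2015), F (18 October 2015).
Since F is not senior to B, the subordination leaves the order unchanged.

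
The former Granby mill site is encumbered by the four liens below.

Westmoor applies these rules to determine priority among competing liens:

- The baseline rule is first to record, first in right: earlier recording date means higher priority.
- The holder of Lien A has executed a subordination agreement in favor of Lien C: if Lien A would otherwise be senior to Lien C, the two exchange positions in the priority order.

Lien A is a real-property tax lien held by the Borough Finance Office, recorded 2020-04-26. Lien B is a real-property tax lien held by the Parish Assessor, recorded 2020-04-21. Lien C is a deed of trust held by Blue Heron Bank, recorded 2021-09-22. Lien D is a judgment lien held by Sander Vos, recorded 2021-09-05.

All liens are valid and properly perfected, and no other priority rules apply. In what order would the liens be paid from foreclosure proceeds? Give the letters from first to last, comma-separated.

By effective date: B (2020-04-21), A (2020-04-26), D (2021-09-05), C (2021-09-22).
The subordination applies — A was senior to C — so A and C swap.

B, C, D, A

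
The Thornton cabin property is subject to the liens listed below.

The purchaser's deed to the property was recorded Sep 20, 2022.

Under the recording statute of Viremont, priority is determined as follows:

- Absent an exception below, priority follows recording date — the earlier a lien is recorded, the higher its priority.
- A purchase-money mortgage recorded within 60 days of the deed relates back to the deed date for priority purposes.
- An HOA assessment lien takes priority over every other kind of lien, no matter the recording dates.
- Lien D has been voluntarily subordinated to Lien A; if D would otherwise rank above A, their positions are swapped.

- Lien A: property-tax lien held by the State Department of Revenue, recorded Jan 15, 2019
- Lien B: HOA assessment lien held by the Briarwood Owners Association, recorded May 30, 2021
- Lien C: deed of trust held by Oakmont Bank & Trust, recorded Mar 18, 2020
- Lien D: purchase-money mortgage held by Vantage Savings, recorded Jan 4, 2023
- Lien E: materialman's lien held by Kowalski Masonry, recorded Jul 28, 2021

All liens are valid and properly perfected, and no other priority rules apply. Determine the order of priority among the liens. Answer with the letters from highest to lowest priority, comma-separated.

First, effective dates: D was recorded 106 days after the deed — beyond 60 days — so no relation-back applies.
B is an HOA assessment lien, so it outranks all other liens regardless of date.
Ordering the rest by effective date: A (Jan 15, 2019), C (Mar 18, 2020), E (Jul 28, 2021), D (Jan 4, 2023).
Since D is not senior to A, the subordination leaves the order unchanged.

B, A, C, E, D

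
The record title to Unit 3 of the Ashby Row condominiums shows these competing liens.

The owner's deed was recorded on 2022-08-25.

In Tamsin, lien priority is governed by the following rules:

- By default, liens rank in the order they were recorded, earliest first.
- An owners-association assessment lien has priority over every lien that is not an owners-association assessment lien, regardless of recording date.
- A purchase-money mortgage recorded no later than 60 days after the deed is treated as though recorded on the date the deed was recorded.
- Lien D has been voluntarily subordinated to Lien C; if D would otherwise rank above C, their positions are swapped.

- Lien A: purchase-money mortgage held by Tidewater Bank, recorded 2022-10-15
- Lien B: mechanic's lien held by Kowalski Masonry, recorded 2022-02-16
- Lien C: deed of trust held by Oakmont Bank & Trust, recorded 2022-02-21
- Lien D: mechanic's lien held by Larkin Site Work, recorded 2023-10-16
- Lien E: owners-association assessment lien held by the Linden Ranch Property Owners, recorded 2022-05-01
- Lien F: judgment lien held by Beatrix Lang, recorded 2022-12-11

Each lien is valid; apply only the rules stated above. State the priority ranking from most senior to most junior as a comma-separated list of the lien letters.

Effective dates after the stated exceptions: A was recorded within the 60-day window, so its effective date is the deed date 2022-08-25.
As an owners-association assessment lien, E is senior to every other lien.
Ordering the rest by effective date: B (2022-02-16), C (2022-02-21), A (2022-08-25), F (2022-12-11), D (2023-10-16).
D is already junior to C, so the subordination agreement changes nothing.

E, B, C, A, F, D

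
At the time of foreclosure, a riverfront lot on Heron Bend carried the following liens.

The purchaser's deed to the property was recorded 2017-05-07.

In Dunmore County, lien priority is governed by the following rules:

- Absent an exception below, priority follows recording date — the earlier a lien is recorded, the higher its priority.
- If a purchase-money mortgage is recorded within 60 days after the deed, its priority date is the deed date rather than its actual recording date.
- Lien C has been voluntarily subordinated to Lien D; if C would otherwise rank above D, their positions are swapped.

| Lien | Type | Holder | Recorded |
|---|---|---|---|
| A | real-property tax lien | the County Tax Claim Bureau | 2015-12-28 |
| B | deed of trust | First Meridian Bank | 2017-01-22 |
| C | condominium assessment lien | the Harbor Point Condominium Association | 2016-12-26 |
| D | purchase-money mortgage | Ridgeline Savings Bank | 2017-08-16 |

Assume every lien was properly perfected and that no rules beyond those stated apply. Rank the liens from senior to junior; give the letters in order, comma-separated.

Effective dates: D missed the 60-day window (101 days after the deed), so its recording date stands.
Ordering by effective date: A (2015-12-28), C (2016-12-26), B (2017-01-22), D (2017-08-16).
C would otherwise be senior to D, so under the subordination agreement C and D exchange positions.

A, D, B, C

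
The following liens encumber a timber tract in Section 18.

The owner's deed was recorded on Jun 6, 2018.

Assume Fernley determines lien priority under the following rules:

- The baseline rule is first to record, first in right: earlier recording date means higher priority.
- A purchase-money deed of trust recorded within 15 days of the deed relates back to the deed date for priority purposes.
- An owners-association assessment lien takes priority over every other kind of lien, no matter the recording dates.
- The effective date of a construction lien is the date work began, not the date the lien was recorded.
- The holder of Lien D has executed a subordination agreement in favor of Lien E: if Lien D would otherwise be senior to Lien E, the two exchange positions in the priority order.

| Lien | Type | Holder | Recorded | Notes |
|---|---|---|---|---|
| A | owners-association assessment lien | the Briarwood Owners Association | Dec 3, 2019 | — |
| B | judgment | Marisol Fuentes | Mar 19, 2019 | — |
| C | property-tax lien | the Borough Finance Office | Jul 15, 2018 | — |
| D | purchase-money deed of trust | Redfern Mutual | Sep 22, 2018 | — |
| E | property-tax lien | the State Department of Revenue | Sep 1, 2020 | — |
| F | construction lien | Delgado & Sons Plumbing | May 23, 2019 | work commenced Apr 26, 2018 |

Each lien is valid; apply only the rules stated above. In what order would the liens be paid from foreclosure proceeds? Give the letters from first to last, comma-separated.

A, F, C, E, B, D

First, effective dates: D was recorded 108 days after the deed — beyond 15 days — so no relation-back applies; F is treated as recorded Apr 26, 2018, the work-commencement date.
As an owners-association assessment lien, A is senior to every other lien.
Remaining liens by effective date: F (Apr 26, 2018), C (Jul 15, 2018), D (Sep 22, 2018), B (Mar 19, 2019), E (Sep 1, 2020).
Because D would otherwise rank above E, the subordination swaps them.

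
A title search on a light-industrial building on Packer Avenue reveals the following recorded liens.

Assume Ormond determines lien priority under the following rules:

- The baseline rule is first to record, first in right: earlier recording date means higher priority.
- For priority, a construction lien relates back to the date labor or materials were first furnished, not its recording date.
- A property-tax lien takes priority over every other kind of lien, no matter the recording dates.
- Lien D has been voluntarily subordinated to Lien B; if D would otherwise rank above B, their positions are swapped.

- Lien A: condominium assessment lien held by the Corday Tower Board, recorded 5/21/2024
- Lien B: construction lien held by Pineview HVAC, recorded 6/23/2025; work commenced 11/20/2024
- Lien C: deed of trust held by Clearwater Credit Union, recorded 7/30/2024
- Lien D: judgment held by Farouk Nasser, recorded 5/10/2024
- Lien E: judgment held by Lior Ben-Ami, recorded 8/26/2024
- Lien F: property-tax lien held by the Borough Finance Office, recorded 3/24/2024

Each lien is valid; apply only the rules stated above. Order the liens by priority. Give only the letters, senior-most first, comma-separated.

Adjusting effective dates: B relates back to 11/20/2024 (work commenced).
As a property-tax lien, F is senior to every other lien.
Among the remaining liens, by effective date: D (5/10/2024), A (5/21/2024), C (7/30/2024), E (8/26/2024), B (11/20/2024).
D is senior to B before the subordination, so the two trade places.

F, B, A, C, E, D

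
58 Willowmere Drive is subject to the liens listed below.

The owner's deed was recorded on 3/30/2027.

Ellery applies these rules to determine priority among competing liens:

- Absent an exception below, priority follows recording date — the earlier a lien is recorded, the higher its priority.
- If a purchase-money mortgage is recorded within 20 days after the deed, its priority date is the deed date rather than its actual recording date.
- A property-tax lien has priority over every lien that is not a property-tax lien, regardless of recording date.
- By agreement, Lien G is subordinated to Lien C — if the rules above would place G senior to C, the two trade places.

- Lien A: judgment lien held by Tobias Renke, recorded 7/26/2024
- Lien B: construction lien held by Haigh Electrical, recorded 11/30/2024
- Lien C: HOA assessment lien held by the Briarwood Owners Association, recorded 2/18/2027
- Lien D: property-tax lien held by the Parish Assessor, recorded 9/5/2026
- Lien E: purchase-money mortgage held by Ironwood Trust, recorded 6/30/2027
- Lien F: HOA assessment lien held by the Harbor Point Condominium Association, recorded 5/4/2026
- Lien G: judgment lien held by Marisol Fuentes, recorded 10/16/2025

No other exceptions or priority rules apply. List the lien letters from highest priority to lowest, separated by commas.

D, A, B, C, F, G, E

Effective dates: E was recorded 92 days after the deed, outside the 20-day window, so it keeps its recording date.
As a property-tax lien, D is senior to every other lien.
Among the remaining liens, by effective date: A (7/26/2024), B (11/30/2024), G (10/16/2025), F (5/4/2026), C (2/18/2027), E (6/30/2027).
The subordination applies — G was senior to C — so G and C swap.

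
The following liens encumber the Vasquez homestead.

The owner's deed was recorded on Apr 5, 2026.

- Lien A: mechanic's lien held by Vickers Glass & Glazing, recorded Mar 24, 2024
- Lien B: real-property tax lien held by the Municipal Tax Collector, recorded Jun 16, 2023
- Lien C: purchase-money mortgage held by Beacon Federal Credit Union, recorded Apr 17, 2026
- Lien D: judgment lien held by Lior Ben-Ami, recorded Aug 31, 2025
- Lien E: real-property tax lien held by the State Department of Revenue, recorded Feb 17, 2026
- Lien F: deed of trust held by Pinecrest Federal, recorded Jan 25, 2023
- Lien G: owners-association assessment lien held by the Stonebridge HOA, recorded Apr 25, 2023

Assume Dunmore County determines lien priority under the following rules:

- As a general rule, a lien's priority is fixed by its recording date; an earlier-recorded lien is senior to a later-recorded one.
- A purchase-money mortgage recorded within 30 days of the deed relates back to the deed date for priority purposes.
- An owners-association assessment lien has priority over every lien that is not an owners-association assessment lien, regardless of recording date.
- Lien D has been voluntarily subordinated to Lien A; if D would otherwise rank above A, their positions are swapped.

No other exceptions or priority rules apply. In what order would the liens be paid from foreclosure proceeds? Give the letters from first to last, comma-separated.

G, F, B, A, D, E, C

Effective dates after the stated exceptions: C's effective date is the deed date, Apr 5, 2026.
As an owners-association assessment lien, G is senior to every other lien.
Ordering the rest by effective date: F (Jan 25, 2023), B (Jun 16, 2023), A (Mar 24, 2024), D (Aug 31, 2025), E (Feb 17, 2026), C (Apr 5, 2026).
Since D is not senior to A, the subordination leaves the order unchanged.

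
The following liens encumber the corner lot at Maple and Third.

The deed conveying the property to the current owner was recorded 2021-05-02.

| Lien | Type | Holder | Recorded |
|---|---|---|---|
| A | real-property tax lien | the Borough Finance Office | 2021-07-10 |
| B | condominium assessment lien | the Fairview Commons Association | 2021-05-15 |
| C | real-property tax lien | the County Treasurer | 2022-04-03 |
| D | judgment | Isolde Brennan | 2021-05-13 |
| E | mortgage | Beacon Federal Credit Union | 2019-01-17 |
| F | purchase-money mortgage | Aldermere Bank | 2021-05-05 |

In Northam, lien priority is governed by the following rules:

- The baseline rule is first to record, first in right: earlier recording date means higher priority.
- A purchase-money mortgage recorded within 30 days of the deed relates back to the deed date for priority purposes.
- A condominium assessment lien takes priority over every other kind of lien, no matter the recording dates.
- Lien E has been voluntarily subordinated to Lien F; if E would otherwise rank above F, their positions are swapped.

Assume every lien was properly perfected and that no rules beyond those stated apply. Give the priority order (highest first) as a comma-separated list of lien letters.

Adjusting effective dates: F was recorded within the 30-day window, so its effective date is the deed date 2021-05-02.
B, as a condominium assessment lien, has superpriority and ranks first.
The other liens, earliest effective date first: E (2019-01-17), F (2021-05-02), D (2021-05-13), A (2021-07-10), C (2022-04-03).
E would otherwise be senior to F, so under the subordination agreement E and F exchange positions.

B, F, E, D, A, C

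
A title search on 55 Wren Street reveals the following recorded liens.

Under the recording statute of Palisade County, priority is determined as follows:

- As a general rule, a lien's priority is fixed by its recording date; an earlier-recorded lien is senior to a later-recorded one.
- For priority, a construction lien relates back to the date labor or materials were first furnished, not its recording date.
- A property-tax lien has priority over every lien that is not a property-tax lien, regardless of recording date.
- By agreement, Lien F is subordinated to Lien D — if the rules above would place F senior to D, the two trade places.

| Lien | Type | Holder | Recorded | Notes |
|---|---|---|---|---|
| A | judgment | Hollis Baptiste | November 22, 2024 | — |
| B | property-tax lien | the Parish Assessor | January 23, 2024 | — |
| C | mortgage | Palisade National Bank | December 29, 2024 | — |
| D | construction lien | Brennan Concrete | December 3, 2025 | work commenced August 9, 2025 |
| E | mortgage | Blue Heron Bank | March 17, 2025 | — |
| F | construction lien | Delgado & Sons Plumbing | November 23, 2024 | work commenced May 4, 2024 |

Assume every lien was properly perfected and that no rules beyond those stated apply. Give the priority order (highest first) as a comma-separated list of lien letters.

First, effective dates: D's effective date is August 9, 2025, when work began; F's effective date is May 4, 2024, when work began.
B, as a property-tax lien, has superpriority and ranks first.
Among the remaining liens, by effective date: F (May 4, 2024), A (November 22, 2024), C (December 29, 2024), E (March 17, 2025), D (August 9, 2025).
F would otherwise be senior to D, so under the subordination agreement F and D exchange positions.

B, D, A, C, E, F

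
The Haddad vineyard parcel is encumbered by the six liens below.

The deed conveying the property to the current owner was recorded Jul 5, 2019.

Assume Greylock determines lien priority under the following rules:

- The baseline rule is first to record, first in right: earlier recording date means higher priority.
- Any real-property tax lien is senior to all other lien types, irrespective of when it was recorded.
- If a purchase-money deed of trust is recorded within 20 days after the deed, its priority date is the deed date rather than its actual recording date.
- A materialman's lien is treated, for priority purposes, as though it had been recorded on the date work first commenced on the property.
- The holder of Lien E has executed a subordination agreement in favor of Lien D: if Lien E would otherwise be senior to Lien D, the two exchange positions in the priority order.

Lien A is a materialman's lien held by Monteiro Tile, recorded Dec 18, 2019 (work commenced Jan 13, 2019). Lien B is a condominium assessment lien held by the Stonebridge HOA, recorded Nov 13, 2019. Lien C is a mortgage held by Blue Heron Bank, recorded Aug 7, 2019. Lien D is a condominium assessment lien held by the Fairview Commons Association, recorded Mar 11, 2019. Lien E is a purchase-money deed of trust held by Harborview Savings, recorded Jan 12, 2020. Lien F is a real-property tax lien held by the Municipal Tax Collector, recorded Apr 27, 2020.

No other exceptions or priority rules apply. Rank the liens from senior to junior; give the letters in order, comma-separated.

Effective dates: A's effective date is Jan 13, 2019, when work began; E was recorded 191 days after the deed — beyond 20 days — so no relation-back applies.
As a real-property tax lien, F is senior to every other lien.
Remaining liens by effective date: A (Jan 13, 2019), D (Mar 11, 2019), C (Aug 7, 2019), B (Nov 13, 2019), E (Jan 12, 2020).
E is already junior to D, so the subordination agreement changes nothing.

F, A, D, C, B, E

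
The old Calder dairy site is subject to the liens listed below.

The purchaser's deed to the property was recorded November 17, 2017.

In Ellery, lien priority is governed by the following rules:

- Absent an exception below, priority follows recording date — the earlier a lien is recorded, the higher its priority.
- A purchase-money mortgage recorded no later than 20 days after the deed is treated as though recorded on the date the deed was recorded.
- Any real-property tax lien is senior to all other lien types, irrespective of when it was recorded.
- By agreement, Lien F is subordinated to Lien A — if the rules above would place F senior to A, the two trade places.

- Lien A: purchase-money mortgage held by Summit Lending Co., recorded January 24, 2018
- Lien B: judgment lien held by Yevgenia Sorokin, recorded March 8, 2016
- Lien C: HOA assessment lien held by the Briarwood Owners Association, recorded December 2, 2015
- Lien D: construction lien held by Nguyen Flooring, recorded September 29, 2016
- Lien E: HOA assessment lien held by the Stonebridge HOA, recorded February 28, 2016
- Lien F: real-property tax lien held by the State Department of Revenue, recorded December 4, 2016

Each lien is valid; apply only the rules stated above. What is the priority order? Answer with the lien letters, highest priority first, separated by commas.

A, C, E, B, D, F

Adjusting effective dates: A was recorded 68 days after the deed — beyond 20 days — so no relation-back applies.
F, as a real-property tax lien, has superpriority and ranks first.
Ordering the rest by effective date: C (December 2, 2015), E (February 28, 2016), B (March 8, 2016), D (September 29, 2016), A (January 24, 2018).
F would otherwise be senior to A, so under the subordination agreement F and A exchange positions.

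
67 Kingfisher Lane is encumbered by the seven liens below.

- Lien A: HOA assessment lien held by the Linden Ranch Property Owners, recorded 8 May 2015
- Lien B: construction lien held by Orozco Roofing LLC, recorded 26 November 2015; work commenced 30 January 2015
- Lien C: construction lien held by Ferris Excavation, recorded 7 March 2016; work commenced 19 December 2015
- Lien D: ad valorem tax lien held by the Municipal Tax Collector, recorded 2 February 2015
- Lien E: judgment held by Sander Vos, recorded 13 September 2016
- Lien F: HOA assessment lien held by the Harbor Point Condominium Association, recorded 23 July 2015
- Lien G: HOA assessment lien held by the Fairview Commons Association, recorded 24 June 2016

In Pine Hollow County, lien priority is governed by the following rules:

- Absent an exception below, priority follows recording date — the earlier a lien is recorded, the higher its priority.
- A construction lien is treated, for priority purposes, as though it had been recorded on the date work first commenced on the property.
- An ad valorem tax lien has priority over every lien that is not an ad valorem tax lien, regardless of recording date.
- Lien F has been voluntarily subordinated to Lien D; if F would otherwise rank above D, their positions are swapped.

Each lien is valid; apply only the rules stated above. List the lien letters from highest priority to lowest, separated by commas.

D, B, A, F, C, G, E

First, effective dates: B is treated as recorded 30 January 2015, the work-commencement date; C's effective date is 19 December 2015, when work began.
As an ad valorem tax lien, D is senior to every other lien.
Ordering the rest by effective date: B (30 January 2015), A (8 May 2015), F (23 July 2015), C (19 December 2015), G (24 June 2016), E (13 September 2016).
Since F is not senior to D, the subordination leaves the order unchanged.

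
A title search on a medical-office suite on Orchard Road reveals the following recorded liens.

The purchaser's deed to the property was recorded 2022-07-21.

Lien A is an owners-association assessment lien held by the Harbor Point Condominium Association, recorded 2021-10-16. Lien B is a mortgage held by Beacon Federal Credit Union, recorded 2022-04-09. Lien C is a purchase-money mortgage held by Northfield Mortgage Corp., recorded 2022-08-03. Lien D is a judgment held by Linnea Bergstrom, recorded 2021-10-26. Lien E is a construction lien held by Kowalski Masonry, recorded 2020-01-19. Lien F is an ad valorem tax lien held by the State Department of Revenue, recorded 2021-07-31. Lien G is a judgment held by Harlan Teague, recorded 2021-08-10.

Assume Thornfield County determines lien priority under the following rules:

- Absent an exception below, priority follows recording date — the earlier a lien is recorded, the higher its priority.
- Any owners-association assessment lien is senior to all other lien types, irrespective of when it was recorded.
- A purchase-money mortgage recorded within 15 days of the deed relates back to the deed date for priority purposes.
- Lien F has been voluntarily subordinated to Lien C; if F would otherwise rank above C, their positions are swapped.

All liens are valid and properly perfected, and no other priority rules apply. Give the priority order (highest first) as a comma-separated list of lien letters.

Effective dates: C relates back to the deed date 2022-07-21.
A, as an owners-association assessment lien, has superpriority and ranks first.
Among the remaining liens, by effective date: E (2020-01-19), F (2021-07-31), G (2021-08-10), D (2021-10-26), B (2022-04-09), C (2022-07-21).
The subordination applies — F was senior to C — so F and C swap.

A, E, C, G, D, B, F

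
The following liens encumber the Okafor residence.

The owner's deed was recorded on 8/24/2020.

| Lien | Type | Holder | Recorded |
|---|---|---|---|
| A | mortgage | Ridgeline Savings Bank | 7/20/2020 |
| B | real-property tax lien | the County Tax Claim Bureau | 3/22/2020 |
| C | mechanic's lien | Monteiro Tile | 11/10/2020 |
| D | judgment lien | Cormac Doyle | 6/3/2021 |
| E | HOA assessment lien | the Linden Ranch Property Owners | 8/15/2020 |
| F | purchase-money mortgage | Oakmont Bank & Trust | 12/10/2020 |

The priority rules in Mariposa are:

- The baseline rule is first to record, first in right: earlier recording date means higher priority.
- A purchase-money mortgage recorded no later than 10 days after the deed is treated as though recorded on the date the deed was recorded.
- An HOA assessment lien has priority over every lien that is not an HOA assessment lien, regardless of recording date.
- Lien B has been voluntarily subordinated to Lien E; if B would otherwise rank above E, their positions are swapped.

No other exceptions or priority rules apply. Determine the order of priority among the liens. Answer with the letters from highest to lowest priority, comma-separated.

E, B, A, C, F, D

Effective dates: F missed the 10-day window (108 days after the deed), so its recording date stands.
E, as an HOA assessment lien, has superpriority and ranks first.
Among the remaining liens, by effective date: B (3/22/2020), A (7/20/2020), C (11/10/2020), F (12/10/2020), D (6/3/2021).
Since B is not senior to E, the subordination leaves the order unchanged.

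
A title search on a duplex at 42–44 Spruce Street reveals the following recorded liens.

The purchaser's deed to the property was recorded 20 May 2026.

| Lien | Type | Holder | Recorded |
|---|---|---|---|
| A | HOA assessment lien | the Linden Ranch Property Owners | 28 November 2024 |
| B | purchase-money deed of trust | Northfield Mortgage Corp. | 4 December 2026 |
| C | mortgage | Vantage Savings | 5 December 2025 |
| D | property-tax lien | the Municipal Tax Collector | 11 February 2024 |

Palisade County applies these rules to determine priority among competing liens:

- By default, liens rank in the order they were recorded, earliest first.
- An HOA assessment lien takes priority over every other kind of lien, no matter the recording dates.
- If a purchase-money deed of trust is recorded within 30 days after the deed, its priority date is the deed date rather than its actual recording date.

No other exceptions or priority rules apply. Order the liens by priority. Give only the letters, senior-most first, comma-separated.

Effective dates: B was recorded 198 days after the deed, outside the 30-day window, so it keeps its recording date.
As an HOA assessment lien, A is senior to every other lien.
Ordering the rest by effective date: D (11 February 2024), C (5 December 2025), B (4 December 2026).

A, D, C, B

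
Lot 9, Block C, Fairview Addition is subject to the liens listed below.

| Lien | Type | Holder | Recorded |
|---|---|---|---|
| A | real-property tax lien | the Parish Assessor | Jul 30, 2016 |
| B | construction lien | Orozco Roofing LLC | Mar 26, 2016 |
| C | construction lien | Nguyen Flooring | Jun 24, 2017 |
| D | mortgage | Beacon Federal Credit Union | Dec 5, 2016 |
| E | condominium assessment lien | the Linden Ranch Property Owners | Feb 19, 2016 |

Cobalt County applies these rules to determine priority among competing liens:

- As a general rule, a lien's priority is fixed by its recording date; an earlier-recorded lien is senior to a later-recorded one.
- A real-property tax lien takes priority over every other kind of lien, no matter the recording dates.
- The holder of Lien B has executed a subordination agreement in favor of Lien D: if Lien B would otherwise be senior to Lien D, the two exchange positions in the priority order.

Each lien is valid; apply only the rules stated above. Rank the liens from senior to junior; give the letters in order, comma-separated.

A, E, D, B, C

A, as a real-property tax lien, has superpriority and ranks first.
Among the remaining liens, by effective date: E (Feb 19, 2016), B (Mar 26, 2016), D (Dec 5, 2016), C (Jun 24, 2017).
B is senior to D before the subordination, so the two trade places.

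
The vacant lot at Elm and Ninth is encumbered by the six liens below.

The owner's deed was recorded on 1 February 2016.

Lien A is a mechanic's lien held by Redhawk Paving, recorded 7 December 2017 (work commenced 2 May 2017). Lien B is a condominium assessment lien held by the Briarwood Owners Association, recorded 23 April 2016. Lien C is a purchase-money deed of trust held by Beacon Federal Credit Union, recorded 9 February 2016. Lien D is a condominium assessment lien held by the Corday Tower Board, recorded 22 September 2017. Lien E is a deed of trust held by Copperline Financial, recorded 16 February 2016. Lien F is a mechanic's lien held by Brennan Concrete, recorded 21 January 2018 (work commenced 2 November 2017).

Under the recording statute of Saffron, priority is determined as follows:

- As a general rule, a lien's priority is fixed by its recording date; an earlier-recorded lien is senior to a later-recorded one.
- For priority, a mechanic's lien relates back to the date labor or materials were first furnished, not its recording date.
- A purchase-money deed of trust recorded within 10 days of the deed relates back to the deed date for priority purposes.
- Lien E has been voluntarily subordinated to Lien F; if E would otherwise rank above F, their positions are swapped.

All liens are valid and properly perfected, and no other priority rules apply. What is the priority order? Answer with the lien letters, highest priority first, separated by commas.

C, F, B, A, D, E

Adjusting effective dates: A is treated as recorded 2 May 2017, the work-commencement date; C's effective date is the deed date, 1 February 2016; F relates back to 2 November 2017 (work commenced).
By effective date: C (1 February 2016), E (16 February 2016), B (23 April 2016), A (2 May 2017), D (22 September 2017), F (2 November 2017).
Because E would otherwise rank above F, the subordination swaps them.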